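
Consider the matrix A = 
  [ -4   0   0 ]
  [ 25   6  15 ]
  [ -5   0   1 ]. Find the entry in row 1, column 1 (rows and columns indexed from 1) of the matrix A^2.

16

Characteristic polynomial: λ^3 - 3λ^2 - 22λ + 24 = (λ - 6)(λ - 1)(λ + 4), so the eigenvalues are -4, 1, 6.
λ=-4: eigenvector (1, -4, 1).
λ=6: eigenvector (0, 1, 0).
λ=1: eigenvector (0, -3, 1).
P = [[1, 0, 0], [-4, 1, -3], [1, 0, 1]], D = diag(-4, 6, 1), P⁻¹ = [[1, 0, 0], [1, 1, 3], [-1, 0, 1]].
A² = P·diag(16, 36, 1)·P⁻¹ = [[16, 0, 0], [-25, 36, 105], [15, 0, 1]].
The requested entry is 16.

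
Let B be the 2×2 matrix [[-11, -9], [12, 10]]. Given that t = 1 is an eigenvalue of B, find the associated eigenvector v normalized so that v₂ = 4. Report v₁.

-3

B − 1I = [[-12, -9], [12, 9]].
Solving (B − 1I)v = 0 gives the eigenspace spanned by (-3, 4).
With v₂ = 4, v = (-3, 4), so v₁ = -3.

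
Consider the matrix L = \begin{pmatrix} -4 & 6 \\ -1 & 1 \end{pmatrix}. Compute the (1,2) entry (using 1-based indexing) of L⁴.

Characteristic polynomial: t^2 + 3t + 2 = (t + 1)(t + 2), so the eigenvalues are -2, -1.
t=-1: eigenvector (-2, -1).
t=-2: eigenvector (3, 1).
P = [[-2, 3], [-1, 1]], D = diag(-1, -2), P⁻¹ = [[1, -3], [1, -2]].
L⁴ = P·diag(1, 16)·P⁻¹ = [[46, -90], [15, -29]].
The requested entry is -90.

-90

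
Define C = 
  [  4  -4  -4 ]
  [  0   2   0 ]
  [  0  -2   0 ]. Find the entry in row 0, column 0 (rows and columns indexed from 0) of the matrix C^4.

Characteristic polynomial: t^3 - 6t^2 + 8t = t(t - 4)(t - 2), so the eigenvalues are 0, 2, 4.
t=4: eigenvector (1, 0, 0).
t=2: eigenvector (0, 1, -1).
t=0: eigenvector (1, 0, 1).
P = [[1, 0, 1], [0, 1, 0], [0, -1, 1]], D = diag(4, 2, 0), P⁻¹ = [[1, -1, -1], [0, 1, 0], [0, 1, 1]].
C⁴ = P·diag(256, 16, 0)·P⁻¹ = [[256, -256, -256], [0, 16, 0], [0, -16, 0]].
The requested entry is 256.

256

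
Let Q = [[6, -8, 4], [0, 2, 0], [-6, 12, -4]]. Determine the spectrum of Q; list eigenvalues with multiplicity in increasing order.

0, 2, 2

Characteristic polynomial: p(λ) = λ^3 - 4λ^2 + 4λ = λ(λ - 2)^2.
Roots (with multiplicity): 0, 2, 2.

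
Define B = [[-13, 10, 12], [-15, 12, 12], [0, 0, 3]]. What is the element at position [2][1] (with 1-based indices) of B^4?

195

Characteristic polynomial: r^3 - 2r^2 - 9r + 18 = (r - 3)(r - 2)(r + 3), so the eigenvalues are -3, 2, 3.
r=-3: eigenvector (1, 1, 0).
r=3: eigenvector (2, 2, 1).
r=2: eigenvector (2, 3, 0).
P = [[1, 2, 2], [1, 2, 3], [0, 1, 0]], D = diag(-3, 3, 2), P⁻¹ = [[3, -2, -2], [0, 0, 1], [-1, 1, 0]].
B⁴ = P·diag(81, 81, 16)·P⁻¹ = [[211, -130, 0], [195, -114, 0], [0, 0, 81]].
The requested entry is 195.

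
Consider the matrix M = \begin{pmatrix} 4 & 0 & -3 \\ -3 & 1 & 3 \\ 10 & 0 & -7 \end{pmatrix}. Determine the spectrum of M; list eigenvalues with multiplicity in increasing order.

Characteristic polynomial: p(μ) = μ^3 + 2μ^2 - μ - 2 = (μ - 1)(μ + 1)(μ + 2).
Roots (with multiplicity): -2, -1, 1.

-2, -1, 1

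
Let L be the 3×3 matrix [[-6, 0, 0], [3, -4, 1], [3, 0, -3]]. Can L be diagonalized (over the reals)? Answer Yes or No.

Characteristic polynomial: p(t) = t^3 + 13t^2 + 54t + 72 = (t + 3)(t + 4)(t + 6).
All 3 eigenvalues are distinct, so L is diagonalizable.

Yes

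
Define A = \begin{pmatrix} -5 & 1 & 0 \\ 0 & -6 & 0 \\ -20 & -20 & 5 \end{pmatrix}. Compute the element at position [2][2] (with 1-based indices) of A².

36

Characteristic polynomial: λ^3 + 6λ^2 - 25λ - 150 = (λ - 5)(λ + 5)(λ + 6), so the eigenvalues are -6, -5, 5.
λ=-5: eigenvector (1, 0, 2).
λ=5: eigenvector (0, 0, 1).
λ=-6: eigenvector (-1, 1, 0).
P = [[1, 0, -1], [0, 0, 1], [2, 1, 0]], D = diag(-5, 5, -6), P⁻¹ = [[1, 1, 0], [-2, -2, 1], [0, 1, 0]].
A² = P·diag(25, 25, 36)·P⁻¹ = [[25, -11, 0], [0, 36, 0], [0, 0, 25]].
The requested entry is 36.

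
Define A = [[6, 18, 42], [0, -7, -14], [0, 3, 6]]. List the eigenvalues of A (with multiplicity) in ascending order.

Characteristic polynomial: p(s) = s^3 - 5s^2 - 6s = s(s - 6)(s + 1).
Roots (with multiplicity): -1, 0, 6.

-1, 0, 6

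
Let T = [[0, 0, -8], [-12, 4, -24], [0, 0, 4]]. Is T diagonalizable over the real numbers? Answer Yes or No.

Yes

Characteristic polynomial: p(μ) = μ^3 - 8μ^2 + 16μ = μ(μ - 4)^2.
μ = 4 has algebraic multiplicity 2; rank(T − 4I) = 1, so geometric multiplicity = 2.
Every eigenvalue has geometric = algebraic multiplicity, so T is diagonalizable.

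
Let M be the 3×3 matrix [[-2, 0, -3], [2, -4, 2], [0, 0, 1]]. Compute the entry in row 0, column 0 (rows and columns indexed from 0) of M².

Characteristic polynomial: r^3 + 5r^2 + 2r - 8 = (r - 1)(r + 2)(r + 4), so the eigenvalues are -4, -2, 1.
r=-4: eigenvector (0, -1, 0).
r=1: eigenvector (-1, 0, 1).
r=-2: eigenvector (1, 1, 0).
P = [[0, -1, 1], [-1, 0, 1], [0, 1, 0]], D = diag(-4, 1, -2), P⁻¹ = [[1, -1, 1], [0, 0, 1], [1, 0, 1]].
M² = P·diag(16, 1, 4)·P⁻¹ = [[4, 0, 3], [-12, 16, -12], [0, 0, 1]].
The requested entry is 4.

4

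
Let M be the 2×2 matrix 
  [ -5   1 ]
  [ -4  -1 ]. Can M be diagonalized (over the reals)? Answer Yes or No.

Characteristic polynomial: p(s) = s^2 + 6s + 9 = (s + 3)^2.
s = -3 has algebraic multiplicity 2; rank(M + 3I) = 1, so geometric multiplicity = 1.
Geometric multiplicity < algebraic multiplicity, so M is not diagonalizable.

No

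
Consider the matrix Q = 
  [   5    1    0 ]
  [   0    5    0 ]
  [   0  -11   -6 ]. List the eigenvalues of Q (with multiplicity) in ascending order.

-6, 5, 5

Characteristic polynomial: p(s) = s^3 - 4s^2 - 35s + 150 = (s - 5)^2(s + 6).
Roots (with multiplicity): -6, 5, 5.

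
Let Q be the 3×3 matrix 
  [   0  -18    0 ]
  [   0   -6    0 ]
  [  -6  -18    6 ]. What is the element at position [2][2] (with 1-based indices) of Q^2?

36

Characteristic polynomial: μ^3 - 36μ = μ(μ - 6)(μ + 6), so the eigenvalues are -6, 0, 6.
μ=0: eigenvector (1, 0, 1).
μ=6: eigenvector (0, 0, 1).
μ=-6: eigenvector (3, 1, 3).
P = [[1, 0, 3], [0, 0, 1], [1, 1, 3]], D = diag(0, 6, -6), P⁻¹ = [[1, -3, 0], [-1, 0, 1], [0, 1, 0]].
Q² = P·diag(0, 36, 36)·P⁻¹ = [[0, 108, 0], [0, 36, 0], [-36, 108, 36]].
The requested entry is 36.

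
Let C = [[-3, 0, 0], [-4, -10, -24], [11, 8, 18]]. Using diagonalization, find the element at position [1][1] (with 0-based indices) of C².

Characteristic polynomial: r^3 - 5r^2 - 12r + 36 = (r - 6)(r - 2)(r + 3), so the eigenvalues are -3, 2, 6.
r=2: eigenvector (0, -2, 1).
r=6: eigenvector (0, -3, 2).
r=-3: eigenvector (1, -4, 1).
P = [[0, 0, 1], [-2, -3, -4], [1, 2, 1]], D = diag(2, 6, -3), P⁻¹ = [[-5, -2, -3], [2, 1, 2], [1, 0, 0]].
C² = P·diag(4, 36, 9)·P⁻¹ = [[9, 0, 0], [-212, -92, -192], [133, 64, 132]].
The requested entry is -92.

-92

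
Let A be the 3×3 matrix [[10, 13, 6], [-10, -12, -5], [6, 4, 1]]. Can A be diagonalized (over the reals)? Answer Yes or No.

No

Characteristic polynomial: p(r) = r^3 + r^2 - 8r - 12 = (r - 3)(r + 2)^2.
r = -2 has algebraic multiplicity 2; rank(A + 2I) = 2, so geometric multiplicity = 1.
Geometric multiplicity < algebraic multiplicity, so A is not diagonalizable.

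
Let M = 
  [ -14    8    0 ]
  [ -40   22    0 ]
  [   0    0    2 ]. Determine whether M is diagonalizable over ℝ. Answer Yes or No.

Characteristic polynomial: p(r) = r^3 - 10r^2 + 28r - 24 = (r - 6)(r - 2)^2.
r = 2 has algebraic multiplicity 2; rank(M − 2I) = 1, so geometric multiplicity = 2.
Every eigenvalue has geometric = algebraic multiplicity, so M is diagonalizable.

Yes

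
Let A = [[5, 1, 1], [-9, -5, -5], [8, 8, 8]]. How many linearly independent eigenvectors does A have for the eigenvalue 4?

1

A − 4I = [[1, 1, 1], [-9, -9, -5], [8, 8, 4]].
This matrix has rank 2, so its null space has dimension 3 − 2 = 1.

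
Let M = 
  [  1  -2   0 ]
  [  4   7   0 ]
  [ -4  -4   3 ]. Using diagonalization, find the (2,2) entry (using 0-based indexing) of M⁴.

81

Characteristic polynomial: t^3 - 11t^2 + 39t - 45 = (t - 5)(t - 3)^2, so the eigenvalues are 3, 3, 5.
t=5: eigenvector (-1, 2, -2).
t=3: eigenvector (1, -1, 1).
t=3: eigenvector (2, -2, 1).
P = [[-1, 1, 2], [2, -1, -2], [-2, 1, 1]], D = diag(5, 3, 3), P⁻¹ = [[1, 1, 0], [2, 3, 2], [0, -1, -1]].
M⁴ = P·diag(625, 81, 81)·P⁻¹ = [[-463, -544, 0], [1088, 1169, 0], [-1088, -1088, 81]].
The requested entry is 81.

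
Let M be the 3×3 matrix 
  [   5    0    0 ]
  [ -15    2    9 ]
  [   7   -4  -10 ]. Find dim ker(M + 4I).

M + 4I = [[9, 0, 0], [-15, 6, 9], [7, -4, -6]].
This matrix has rank 2, so its null space has dimension 3 − 2 = 1.

1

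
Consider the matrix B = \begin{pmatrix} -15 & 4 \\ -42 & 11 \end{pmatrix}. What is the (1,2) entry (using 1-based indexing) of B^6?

-1456

Characteristic polynomial: r^2 + 4r + 3 = (r + 1)(r + 3), so the eigenvalues are -3, -1.
r=-3: eigenvector (1, 3).
r=-1: eigenvector (-2, -7).
P = [[1, -2], [3, -7]], D = diag(-3, -1), P⁻¹ = [[7, -2], [3, -1]].
B⁶ = P·diag(729, 1)·P⁻¹ = [[5097, -1456], [15288, -4367]].
The requested entry is -1456.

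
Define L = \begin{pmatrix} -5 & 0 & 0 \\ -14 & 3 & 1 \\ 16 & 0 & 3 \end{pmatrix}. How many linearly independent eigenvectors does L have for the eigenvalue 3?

L − 3I = [[-8, 0, 0], [-14, 0, 1], [16, 0, 0]].
This matrix has rank 2, so its null space has dimension 3 − 2 = 1.

1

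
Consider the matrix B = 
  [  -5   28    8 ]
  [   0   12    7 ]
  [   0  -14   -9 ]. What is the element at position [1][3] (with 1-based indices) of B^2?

84

Characteristic polynomial: r^3 + 2r^2 - 25r - 50 = (r - 5)(r + 2)(r + 5), so the eigenvalues are -5, -2, 5.
r=-5: eigenvector (1, 0, 0).
r=5: eigenvector (-2, -1, 1).
r=-2: eigenvector (-4, -1, 2).
P = [[1, -2, -4], [0, -1, -1], [0, 1, 2]], D = diag(-5, 5, -2), P⁻¹ = [[1, 0, 2], [0, -2, -1], [0, 1, 1]].
B² = P·diag(25, 25, 4)·P⁻¹ = [[25, 84, 84], [0, 46, 21], [0, -42, -17]].
The requested entry is 84.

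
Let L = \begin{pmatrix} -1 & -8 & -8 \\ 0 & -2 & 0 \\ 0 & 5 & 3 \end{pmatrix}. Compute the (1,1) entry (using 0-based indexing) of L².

4

Characteristic polynomial: t^3 - 7t - 6 = (t - 3)(t + 1)(t + 2), so the eigenvalues are -2, -1, 3.
t=-1: eigenvector (1, 0, 0).
t=3: eigenvector (-2, 0, 1).
t=-2: eigenvector (0, 1, -1).
P = [[1, -2, 0], [0, 0, 1], [0, 1, -1]], D = diag(-1, 3, -2), P⁻¹ = [[1, 2, 2], [0, 1, 1], [0, 1, 0]].
L² = P·diag(1, 9, 4)·P⁻¹ = [[1, -16, -16], [0, 4, 0], [0, 5, 9]].
The requested entry is 4.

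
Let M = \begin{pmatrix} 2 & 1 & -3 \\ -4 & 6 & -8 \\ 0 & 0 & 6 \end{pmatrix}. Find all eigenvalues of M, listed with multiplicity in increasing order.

Characteristic polynomial: p(t) = t^3 - 14t^2 + 64t - 96 = (t - 6)(t - 4)^2.
Roots (with multiplicity): 4, 4, 6.

4, 4, 6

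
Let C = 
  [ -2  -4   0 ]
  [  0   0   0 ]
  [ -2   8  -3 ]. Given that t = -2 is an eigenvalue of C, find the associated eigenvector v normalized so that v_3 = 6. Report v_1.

-3

C + 2I = [[0, -4, 0], [0, 2, 0], [-2, 8, -1]].
Solving (C + 2I)v = 0 gives the eigenspace spanned by (-3, 0, 6).
With v_3 = 6, v = (-3, 0, 6), so v_1 = -3.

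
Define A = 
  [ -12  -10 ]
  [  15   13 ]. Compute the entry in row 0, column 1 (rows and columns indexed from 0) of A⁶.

Characteristic polynomial: μ^2 - μ - 6 = (μ - 3)(μ + 2), so the eigenvalues are -2, 3.
μ=3: eigenvector (-2, 3).
μ=-2: eigenvector (1, -1).
P = [[-2, 1], [3, -1]], D = diag(3, -2), P⁻¹ = [[1, 1], [3, 2]].
A⁶ = P·diag(729, 64)·P⁻¹ = [[-1266, -1330], [1995, 2059]].
The requested entry is -1330.

-1330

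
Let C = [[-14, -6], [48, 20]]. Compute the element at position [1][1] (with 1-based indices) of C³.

Characteristic polynomial: s^2 - 6s + 8 = (s - 4)(s - 2), so the eigenvalues are 2, 4.
s=2: eigenvector (3, -8).
s=4: eigenvector (1, -3).
P = [[3, 1], [-8, -3]], D = diag(2, 4), P⁻¹ = [[3, 1], [-8, -3]].
C³ = P·diag(8, 64)·P⁻¹ = [[-440, -168], [1344, 512]].
The requested entry is -440.

-440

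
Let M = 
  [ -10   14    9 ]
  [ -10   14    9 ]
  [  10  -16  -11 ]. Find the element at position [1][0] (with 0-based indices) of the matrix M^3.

-250

Characteristic polynomial: s^3 + 7s^2 + 10s = s(s + 2)(s + 5), so the eigenvalues are -5, -2, 0.
s=0: eigenvector (-1, -2, 2).
s=-2: eigenvector (3, 3, -2).
s=-5: eigenvector (-1, -1, 1).
P = [[-1, 3, -1], [-2, 3, -1], [2, -2, 1]], D = diag(0, -2, -5), P⁻¹ = [[1, -1, 0], [0, 1, 1], [-2, 4, 3]].
M³ = P·diag(0, -8, -125)·P⁻¹ = [[-250, 476, 351], [-250, 476, 351], [250, -484, -359]].
The requested entry is -250.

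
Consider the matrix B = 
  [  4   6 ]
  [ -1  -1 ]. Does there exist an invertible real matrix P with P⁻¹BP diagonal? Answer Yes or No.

Yes

Characteristic polynomial: p(r) = r^2 - 3r + 2 = (r - 2)(r - 1).
All 2 eigenvalues are distinct, so B is diagonalizable.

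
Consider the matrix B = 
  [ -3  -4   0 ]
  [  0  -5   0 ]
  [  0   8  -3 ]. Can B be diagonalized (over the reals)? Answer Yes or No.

Yes

Characteristic polynomial: p(μ) = μ^3 + 11μ^2 + 39μ + 45 = (μ + 3)^2(μ + 5).
μ = -3 has algebraic multiplicity 2; rank(B + 3I) = 1, so geometric multiplicity = 2.
Every eigenvalue has geometric = algebraic multiplicity, so B is diagonalizable.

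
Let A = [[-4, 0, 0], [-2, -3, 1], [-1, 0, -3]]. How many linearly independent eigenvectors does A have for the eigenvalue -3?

A + 3I = [[-1, 0, 0], [-2, 0, 1], [-1, 0, 0]].
This matrix has rank 2, so its null space has dimension 3 − 2 = 1.

1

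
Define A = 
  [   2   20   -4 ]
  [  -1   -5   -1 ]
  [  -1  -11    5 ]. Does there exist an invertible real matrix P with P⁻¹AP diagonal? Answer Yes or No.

Characteristic polynomial: p(t) = t^3 - 2t^2 - 20t - 24 = (t - 6)(t + 2)^2.
t = -2 has algebraic multiplicity 2; rank(A + 2I) = 2, so geometric multiplicity = 1.
Geometric multiplicity < algebraic multiplicity, so A is not diagonalizable.

No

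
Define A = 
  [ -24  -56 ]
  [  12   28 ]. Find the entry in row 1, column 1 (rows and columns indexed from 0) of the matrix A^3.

448

Characteristic polynomial: t^2 - 4t = t(t - 4), so the eigenvalues are 0, 4.
t=4: eigenvector (-2, 1).
t=0: eigenvector (7, -3).
P = [[-2, 7], [1, -3]], D = diag(4, 0), P⁻¹ = [[3, 7], [1, 2]].
A³ = P·diag(64, 0)·P⁻¹ = [[-384, -896], [192, 448]].
The requested entry is 448.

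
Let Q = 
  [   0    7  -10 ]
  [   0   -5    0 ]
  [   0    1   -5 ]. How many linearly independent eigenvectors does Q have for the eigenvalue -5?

Q + 5I = [[5, 7, -10], [0, 0, 0], [0, 1, 0]].
This matrix has rank 2, so its null space has dimension 3 − 2 = 1.

1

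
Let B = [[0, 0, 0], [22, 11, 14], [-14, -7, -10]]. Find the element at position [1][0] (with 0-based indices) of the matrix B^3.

310

Characteristic polynomial: μ^3 - μ^2 - 12μ = μ(μ - 4)(μ + 3), so the eigenvalues are -3, 0, 4.
μ=0: eigenvector (1, -2, 0).
μ=4: eigenvector (0, 2, -1).
μ=-3: eigenvector (0, -1, 1).
P = [[1, 0, 0], [-2, 2, -1], [0, -1, 1]], D = diag(0, 4, -3), P⁻¹ = [[1, 0, 0], [2, 1, 1], [2, 1, 2]].
B³ = P·diag(0, 64, -27)·P⁻¹ = [[0, 0, 0], [310, 155, 182], [-182, -91, -118]].
The requested entry is 310.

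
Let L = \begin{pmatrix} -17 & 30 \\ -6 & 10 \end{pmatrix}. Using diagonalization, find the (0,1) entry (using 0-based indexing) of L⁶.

Characteristic polynomial: t^2 + 7t + 10 = (t + 2)(t + 5), so the eigenvalues are -5, -2.
t=-5: eigenvector (5, 2).
t=-2: eigenvector (2, 1).
P = [[5, 2], [2, 1]], D = diag(-5, -2), P⁻¹ = [[1, -2], [-2, 5]].
L⁶ = P·diag(15625, 64)·P⁻¹ = [[77869, -155610], [31122, -62180]].
The requested entry is -155610.

-155610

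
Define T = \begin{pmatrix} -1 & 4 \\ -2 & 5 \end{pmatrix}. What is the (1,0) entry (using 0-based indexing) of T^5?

Characteristic polynomial: μ^2 - 4μ + 3 = (μ - 3)(μ - 1), so the eigenvalues are 1, 3.
μ=1: eigenvector (2, 1).
μ=3: eigenvector (-1, -1).
P = [[2, -1], [1, -1]], D = diag(1, 3), P⁻¹ = [[1, -1], [1, -2]].
T⁵ = P·diag(1, 243)·P⁻¹ = [[-241, 484], [-242, 485]].
The requested entry is -242.

-242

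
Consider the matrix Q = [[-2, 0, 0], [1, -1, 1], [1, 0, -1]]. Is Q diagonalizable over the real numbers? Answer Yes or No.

Characteristic polynomial: p(s) = s^3 + 4s^2 + 5s + 2 = (s + 1)^2(s + 2).
s = -1 has algebraic multiplicity 2; rank(Q + 1I) = 2, so geometric multiplicity = 1.
Geometric multiplicity < algebraic multiplicity, so Q is not diagonalizable.

No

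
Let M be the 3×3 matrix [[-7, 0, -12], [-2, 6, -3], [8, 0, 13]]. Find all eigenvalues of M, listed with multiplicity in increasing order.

Characteristic polynomial: p(t) = t^3 - 12t^2 + 41t - 30 = (t - 6)(t - 5)(t - 1).
Roots (with multiplicity): 1, 5, 6.

1, 5, 6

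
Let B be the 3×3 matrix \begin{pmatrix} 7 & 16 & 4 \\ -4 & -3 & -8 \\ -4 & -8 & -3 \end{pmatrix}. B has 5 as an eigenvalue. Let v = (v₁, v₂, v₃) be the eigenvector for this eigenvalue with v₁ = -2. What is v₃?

1

B − 5I = [[2, 16, 4], [-4, -8, -8], [-4, -8, -8]].
Solving (B − 5I)v = 0 gives the eigenspace spanned by (-2, 0, 1).
With v₁ = -2, v = (-2, 0, 1), so v₃ = 1.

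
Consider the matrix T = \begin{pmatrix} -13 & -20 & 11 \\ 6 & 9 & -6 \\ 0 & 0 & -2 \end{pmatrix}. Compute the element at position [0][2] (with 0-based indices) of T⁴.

-465

Characteristic polynomial: μ^3 + 6μ^2 + 11μ + 6 = (μ + 1)(μ + 2)(μ + 3), so the eigenvalues are -3, -2, -1.
μ=-1: eigenvector (-5, 3, 0).
μ=-3: eigenvector (-2, 1, 0).
μ=-2: eigenvector (1, 0, 1).
P = [[-5, -2, 1], [3, 1, 0], [0, 0, 1]], D = diag(-1, -3, -2), P⁻¹ = [[1, 2, -1], [-3, -5, 3], [0, 0, 1]].
T⁴ = P·diag(1, 81, 16)·P⁻¹ = [[481, 800, -465], [-240, -399, 240], [0, 0, 16]].
The requested entry is -465.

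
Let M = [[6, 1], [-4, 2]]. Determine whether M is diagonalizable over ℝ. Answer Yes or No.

Characteristic polynomial: p(r) = r^2 - 8r + 16 = (r - 4)^2.
r = 4 has algebraic multiplicity 2; rank(M − 4I) = 1, so geometric multiplicity = 1.
Geometric multiplicity < algebraic multiplicity, so M is not diagonalizable.

No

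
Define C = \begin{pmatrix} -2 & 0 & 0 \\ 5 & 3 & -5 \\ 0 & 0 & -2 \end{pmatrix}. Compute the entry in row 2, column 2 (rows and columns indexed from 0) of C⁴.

Characteristic polynomial: r^3 + r^2 - 8r - 12 = (r - 3)(r + 2)^2, so the eigenvalues are -2, -2, 3.
r=-2: eigenvector (1, 0, 1).
r=3: eigenvector (0, 1, 0).
r=-2: eigenvector (0, 1, 1).
P = [[1, 0, 0], [0, 1, 1], [1, 0, 1]], D = diag(-2, 3, -2), P⁻¹ = [[1, 0, 0], [1, 1, -1], [-1, 0, 1]].
C⁴ = P·diag(16, 81, 16)·P⁻¹ = [[16, 0, 0], [65, 81, -65], [0, 0, 16]].
The requested entry is 16.

16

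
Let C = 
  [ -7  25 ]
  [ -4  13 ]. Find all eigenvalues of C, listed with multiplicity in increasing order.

3, 3

Characteristic polynomial: p(s) = s^2 - 6s + 9 = (s - 3)^2.
Roots (with multiplicity): 3, 3.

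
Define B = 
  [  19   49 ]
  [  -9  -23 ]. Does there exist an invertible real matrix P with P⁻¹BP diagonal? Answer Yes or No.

Characteristic polynomial: p(t) = t^2 + 4t + 4 = (t + 2)^2.
t = -2 has algebraic multiplicity 2; rank(B + 2I) = 1, so geometric multiplicity = 1.
Geometric multiplicity < algebraic multiplicity, so B is not diagonalizable.

No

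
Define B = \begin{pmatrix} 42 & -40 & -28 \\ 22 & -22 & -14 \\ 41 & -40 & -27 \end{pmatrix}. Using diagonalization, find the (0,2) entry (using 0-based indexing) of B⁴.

5180

Characteristic polynomial: μ^3 + 7μ^2 + 4μ - 12 = (μ - 1)(μ + 2)(μ + 6), so the eigenvalues are -6, -2, 1.
μ=-2: eigenvector (5, 2, 5).
μ=1: eigenvector (-4, -2, -3).
μ=-6: eigenvector (2, 1, 2).
P = [[5, -4, 2], [2, -2, 1], [5, -3, 2]], D = diag(-2, 1, -6), P⁻¹ = [[1, -2, 0], [-1, 0, 1], [-4, 5, 2]].
B⁴ = P·diag(16, 1, 1296)·P⁻¹ = [[-10284, 12800, 5180], [-5150, 6416, 2590], [-10285, 12800, 5181]].
The requested entry is 5180.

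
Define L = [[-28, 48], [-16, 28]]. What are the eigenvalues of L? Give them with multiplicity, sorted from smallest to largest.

-4, 4

Characteristic polynomial: p(λ) = λ^2 - 16 = (λ - 4)(λ + 4).
Roots (with multiplicity): -4, 4.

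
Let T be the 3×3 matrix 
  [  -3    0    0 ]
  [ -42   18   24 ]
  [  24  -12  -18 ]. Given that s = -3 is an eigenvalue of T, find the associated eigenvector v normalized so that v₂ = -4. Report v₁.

T + 3I = [[0, 0, 0], [-42, 21, 24], [24, -12, -15]].
Solving (T + 3I)v = 0 gives the eigenspace spanned by (-2, -4, 0).
With v₂ = -4, v = (-2, -4, 0), so v₁ = -2.

-2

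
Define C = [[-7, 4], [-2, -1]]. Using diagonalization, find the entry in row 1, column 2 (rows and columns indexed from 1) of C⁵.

Characteristic polynomial: r^2 + 8r + 15 = (r + 3)(r + 5), so the eigenvalues are -5, -3.
r=-3: eigenvector (1, 1).
r=-5: eigenvector (2, 1).
P = [[1, 2], [1, 1]], D = diag(-3, -5), P⁻¹ = [[-1, 2], [1, -1]].
C⁵ = P·diag(-243, -3125)·P⁻¹ = [[-6007, 5764], [-2882, 2639]].
The requested entry is 5764.

5764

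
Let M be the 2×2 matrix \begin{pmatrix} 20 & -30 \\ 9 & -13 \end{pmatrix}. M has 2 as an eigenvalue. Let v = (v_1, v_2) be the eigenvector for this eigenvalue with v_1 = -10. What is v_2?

-6

M − 2I = [[18, -30], [9, -15]].
Solving (M − 2I)v = 0 gives the eigenspace spanned by (-10, -6).
With v_1 = -10, v = (-10, -6), so v_2 = -6.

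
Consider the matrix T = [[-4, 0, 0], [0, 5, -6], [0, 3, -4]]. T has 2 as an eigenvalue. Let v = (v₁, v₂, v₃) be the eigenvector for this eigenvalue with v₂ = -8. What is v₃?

T − 2I = [[-6, 0, 0], [0, 3, -6], [0, 3, -6]].
Solving (T − 2I)v = 0 gives the eigenspace spanned by (0, -8, -4).
With v₂ = -8, v = (0, -8, -4), so v₃ = -4.

-4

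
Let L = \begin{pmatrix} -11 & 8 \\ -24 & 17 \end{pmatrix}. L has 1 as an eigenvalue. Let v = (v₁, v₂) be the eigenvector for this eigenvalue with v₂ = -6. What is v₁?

-4

L − 1I = [[-12, 8], [-24, 16]].
Solving (L − 1I)v = 0 gives the eigenspace spanned by (-4, -6).
With v₂ = -6, v = (-4, -6), so v₁ = -4.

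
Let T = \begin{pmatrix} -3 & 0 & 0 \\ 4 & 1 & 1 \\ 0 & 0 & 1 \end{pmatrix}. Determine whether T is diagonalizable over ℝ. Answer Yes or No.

No

Characteristic polynomial: p(s) = s^3 + s^2 - 5s + 3 = (s - 1)^2(s + 3).
s = 1 has algebraic multiplicity 2; rank(T − 1I) = 2, so geometric multiplicity = 1.
Geometric multiplicity < algebraic multiplicity, so T is not diagonalizable.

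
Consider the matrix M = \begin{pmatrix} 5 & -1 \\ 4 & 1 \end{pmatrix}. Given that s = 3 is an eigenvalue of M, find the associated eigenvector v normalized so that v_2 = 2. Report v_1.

1

M − 3I = [[2, -1], [4, -2]].
Solving (M − 3I)v = 0 gives the eigenspace spanned by (1, 2).
With v_2 = 2, v = (1, 2), so v_1 = 1.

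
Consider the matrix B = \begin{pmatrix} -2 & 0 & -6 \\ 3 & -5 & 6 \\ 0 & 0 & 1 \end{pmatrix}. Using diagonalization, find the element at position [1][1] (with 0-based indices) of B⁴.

625

Characteristic polynomial: λ^3 + 6λ^2 + 3λ - 10 = (λ - 1)(λ + 2)(λ + 5), so the eigenvalues are -5, -2, 1.
λ=-2: eigenvector (1, 1, 0).
λ=-5: eigenvector (0, 1, 0).
λ=1: eigenvector (-2, 0, 1).
P = [[1, 0, -2], [1, 1, 0], [0, 0, 1]], D = diag(-2, -5, 1), P⁻¹ = [[1, 0, 2], [-1, 1, -2], [0, 0, 1]].
B⁴ = P·diag(16, 625, 1)·P⁻¹ = [[16, 0, 30], [-609, 625, -1218], [0, 0, 1]].
The requested entry is 625.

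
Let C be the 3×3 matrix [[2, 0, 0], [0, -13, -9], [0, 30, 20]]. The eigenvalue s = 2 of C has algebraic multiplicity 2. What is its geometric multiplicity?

2

C − 2I = [[0, 0, 0], [0, -15, -9], [0, 30, 18]].
This matrix has rank 1, so its null space has dimension 3 − 1 = 2.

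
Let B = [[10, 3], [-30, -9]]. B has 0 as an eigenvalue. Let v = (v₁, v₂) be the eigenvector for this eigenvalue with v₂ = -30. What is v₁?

9

B = [[10, 3], [-30, -9]].
Solving (B)v = 0 gives the eigenspace spanned by (9, -30).
With v₂ = -30, v = (9, -30), so v₁ = 9.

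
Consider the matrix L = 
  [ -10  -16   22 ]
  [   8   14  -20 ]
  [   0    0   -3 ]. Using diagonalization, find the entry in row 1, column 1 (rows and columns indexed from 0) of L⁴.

Characteristic polynomial: μ^3 - μ^2 - 24μ - 36 = (μ - 6)(μ + 2)(μ + 3), so the eigenvalues are -3, -2, 6.
μ=-2: eigenvector (-2, 1, 0).
μ=6: eigenvector (-1, 1, 0).
μ=-3: eigenvector (-6, 4, 1).
P = [[-2, -1, -6], [1, 1, 4], [0, 0, 1]], D = diag(-2, 6, -3), P⁻¹ = [[-1, -1, -2], [1, 2, -2], [0, 0, 1]].
L⁴ = P·diag(16, 1296, 81)·P⁻¹ = [[-1264, -2560, 2170], [1280, 2576, -2300], [0, 0, 81]].
The requested entry is 2576.

2576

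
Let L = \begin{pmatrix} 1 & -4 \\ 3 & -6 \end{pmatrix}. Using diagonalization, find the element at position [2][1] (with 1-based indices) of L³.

Characteristic polynomial: λ^2 + 5λ + 6 = (λ + 2)(λ + 3), so the eigenvalues are -3, -2.
λ=-3: eigenvector (1, 1).
λ=-2: eigenvector (-4, -3).
P = [[1, -4], [1, -3]], D = diag(-3, -2), P⁻¹ = [[-3, 4], [-1, 1]].
L³ = P·diag(-27, -8)·P⁻¹ = [[49, -76], [57, -84]].
The requested entry is 57.

57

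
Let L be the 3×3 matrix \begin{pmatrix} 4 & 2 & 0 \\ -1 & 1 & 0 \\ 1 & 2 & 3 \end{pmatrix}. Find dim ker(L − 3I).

2

L − 3I = [[1, 2, 0], [-1, -2, 0], [1, 2, 0]].
This matrix has rank 1, so its null space has dimension 3 − 1 = 2.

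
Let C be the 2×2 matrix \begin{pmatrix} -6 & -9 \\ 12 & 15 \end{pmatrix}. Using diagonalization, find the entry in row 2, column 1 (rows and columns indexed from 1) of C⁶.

183708

Characteristic polynomial: s^2 - 9s + 18 = (s - 6)(s - 3), so the eigenvalues are 3, 6.
s=3: eigenvector (1, -1).
s=6: eigenvector (-3, 4).
P = [[1, -3], [-1, 4]], D = diag(3, 6), P⁻¹ = [[4, 3], [1, 1]].
C⁶ = P·diag(729, 46656)·P⁻¹ = [[-137052, -137781], [183708, 184437]].
The requested entry is 183708.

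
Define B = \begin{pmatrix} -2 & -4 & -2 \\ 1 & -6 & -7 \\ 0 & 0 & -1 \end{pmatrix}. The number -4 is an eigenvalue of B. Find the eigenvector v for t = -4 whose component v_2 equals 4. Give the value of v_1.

B + 4I = [[2, -4, -2], [1, -2, -7], [0, 0, 3]].
Solving (B + 4I)v = 0 gives the eigenspace spanned by (8, 4, 0).
With v_2 = 4, v = (8, 4, 0), so v_1 = 8.

8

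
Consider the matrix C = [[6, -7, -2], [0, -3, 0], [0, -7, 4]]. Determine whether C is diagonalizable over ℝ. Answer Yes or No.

Characteristic polynomial: p(λ) = λ^3 - 7λ^2 - 6λ + 72 = (λ - 6)(λ - 4)(λ + 3).
All 3 eigenvalues are distinct, so C is diagonalizable.

Yes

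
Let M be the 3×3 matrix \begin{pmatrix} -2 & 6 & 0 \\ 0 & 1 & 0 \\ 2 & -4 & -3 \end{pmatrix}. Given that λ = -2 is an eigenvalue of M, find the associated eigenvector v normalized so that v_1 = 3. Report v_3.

M + 2I = [[0, 6, 0], [0, 3, 0], [2, -4, -1]].
Solving (M + 2I)v = 0 gives the eigenspace spanned by (3, 0, 6).
With v_1 = 3, v = (3, 0, 6), so v_3 = 6.

6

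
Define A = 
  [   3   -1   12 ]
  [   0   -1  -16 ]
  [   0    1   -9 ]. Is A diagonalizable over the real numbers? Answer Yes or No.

Characteristic polynomial: p(t) = t^3 + 7t^2 - 5t - 75 = (t - 3)(t + 5)^2.
t = -5 has algebraic multiplicity 2; rank(A + 5I) = 2, so geometric multiplicity = 1.
Geometric multiplicity < algebraic multiplicity, so A is not diagonalizable.

No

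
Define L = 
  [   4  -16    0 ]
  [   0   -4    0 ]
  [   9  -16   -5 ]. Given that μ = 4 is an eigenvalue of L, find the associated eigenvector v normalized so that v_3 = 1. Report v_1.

L − 4I = [[0, -16, 0], [0, -8, 0], [9, -16, -9]].
Solving (L − 4I)v = 0 gives the eigenspace spanned by (1, 0, 1).
With v_3 = 1, v = (1, 0, 1), so v_1 = 1.

1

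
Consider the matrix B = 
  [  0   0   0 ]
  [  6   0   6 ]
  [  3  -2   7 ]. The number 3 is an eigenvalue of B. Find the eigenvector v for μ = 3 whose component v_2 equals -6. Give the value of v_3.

B − 3I = [[-3, 0, 0], [6, -3, 6], [3, -2, 4]].
Solving (B − 3I)v = 0 gives the eigenspace spanned by (0, -6, -3).
With v_2 = -6, v = (0, -6, -3), so v_3 = -3.

-3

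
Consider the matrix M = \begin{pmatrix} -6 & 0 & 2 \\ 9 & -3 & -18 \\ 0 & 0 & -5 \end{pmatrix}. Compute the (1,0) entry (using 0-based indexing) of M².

-81

Characteristic polynomial: r^3 + 14r^2 + 63r + 90 = (r + 3)(r + 5)(r + 6), so the eigenvalues are -6, -5, -3.
r=-6: eigenvector (1, -3, 0).
r=-3: eigenvector (0, 1, 0).
r=-5: eigenvector (2, 0, 1).
P = [[1, 0, 2], [-3, 1, 0], [0, 0, 1]], D = diag(-6, -3, -5), P⁻¹ = [[1, 0, -2], [3, 1, -6], [0, 0, 1]].
M² = P·diag(36, 9, 25)·P⁻¹ = [[36, 0, -22], [-81, 9, 162], [0, 0, 25]].
The requested entry is -81.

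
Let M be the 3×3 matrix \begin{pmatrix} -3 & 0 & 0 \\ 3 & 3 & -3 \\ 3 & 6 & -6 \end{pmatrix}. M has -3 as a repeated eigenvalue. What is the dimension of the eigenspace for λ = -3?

2

M + 3I = [[0, 0, 0], [3, 6, -3], [3, 6, -3]].
This matrix has rank 1, so its null space has dimension 3 − 1 = 2.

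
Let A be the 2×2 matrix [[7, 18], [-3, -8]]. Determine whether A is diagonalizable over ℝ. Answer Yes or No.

Yes

Characteristic polynomial: p(μ) = μ^2 + μ - 2 = (μ - 1)(μ + 2).
All 2 eigenvalues are distinct, so A is diagonalizable.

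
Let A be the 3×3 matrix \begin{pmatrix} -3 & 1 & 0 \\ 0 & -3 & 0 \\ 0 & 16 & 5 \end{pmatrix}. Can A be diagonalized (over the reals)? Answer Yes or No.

No

Characteristic polynomial: p(λ) = λ^3 + λ^2 - 21λ - 45 = (λ - 5)(λ + 3)^2.
λ = -3 has algebraic multiplicity 2; rank(A + 3I) = 2, so geometric multiplicity = 1.
Geometric multiplicity < algebraic multiplicity, so A is not diagonalizable.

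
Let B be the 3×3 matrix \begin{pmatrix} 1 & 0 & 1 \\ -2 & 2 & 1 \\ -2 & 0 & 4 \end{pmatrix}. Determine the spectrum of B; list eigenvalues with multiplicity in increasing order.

2, 2, 3

Characteristic polynomial: p(r) = r^3 - 7r^2 + 16r - 12 = (r - 3)(r - 2)^2.
Roots (with multiplicity): 2, 2, 3.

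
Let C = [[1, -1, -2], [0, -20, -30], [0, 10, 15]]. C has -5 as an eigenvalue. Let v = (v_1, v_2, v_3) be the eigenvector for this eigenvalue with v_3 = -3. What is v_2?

6

C + 5I = [[6, -1, -2], [0, -15, -30], [0, 10, 20]].
Solving (C + 5I)v = 0 gives the eigenspace spanned by (0, 6, -3).
With v_3 = -3, v = (0, 6, -3), so v_2 = 6.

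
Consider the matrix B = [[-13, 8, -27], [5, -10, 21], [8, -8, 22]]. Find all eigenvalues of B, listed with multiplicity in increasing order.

-5, -2, 6

Characteristic polynomial: p(μ) = μ^3 + μ^2 - 32μ - 60 = (μ - 6)(μ + 2)(μ + 5).
Roots (with multiplicity): -5, -2, 6.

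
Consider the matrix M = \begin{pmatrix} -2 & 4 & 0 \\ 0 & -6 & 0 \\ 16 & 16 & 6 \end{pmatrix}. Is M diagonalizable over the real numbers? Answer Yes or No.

Characteristic polynomial: p(s) = s^3 + 2s^2 - 36s - 72 = (s - 6)(s + 2)(s + 6).
All 3 eigenvalues are distinct, so M is diagonalizable.

Yes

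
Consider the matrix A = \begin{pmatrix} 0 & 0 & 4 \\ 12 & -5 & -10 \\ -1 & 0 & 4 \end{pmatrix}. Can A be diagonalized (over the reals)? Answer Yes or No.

No

Characteristic polynomial: p(r) = r^3 + r^2 - 16r + 20 = (r - 2)^2(r + 5).
r = 2 has algebraic multiplicity 2; rank(A − 2I) = 2, so geometric multiplicity = 1.
Geometric multiplicity < algebraic multiplicity, so A is not diagonalizable.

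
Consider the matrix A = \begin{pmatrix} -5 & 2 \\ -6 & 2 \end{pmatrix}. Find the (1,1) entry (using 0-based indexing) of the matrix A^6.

-188

Characteristic polynomial: λ^2 + 3λ + 2 = (λ + 1)(λ + 2), so the eigenvalues are -2, -1.
λ=-1: eigenvector (-1, -2).
λ=-2: eigenvector (2, 3).
P = [[-1, 2], [-2, 3]], D = diag(-1, -2), P⁻¹ = [[3, -2], [2, -1]].
A⁶ = P·diag(1, 64)·P⁻¹ = [[253, -126], [378, -188]].
The requested entry is -188.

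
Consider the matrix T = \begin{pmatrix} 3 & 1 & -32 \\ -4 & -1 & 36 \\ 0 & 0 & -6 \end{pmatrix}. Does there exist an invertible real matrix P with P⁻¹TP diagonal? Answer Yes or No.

Characteristic polynomial: p(μ) = μ^3 + 4μ^2 - 11μ + 6 = (μ - 1)^2(μ + 6).
μ = 1 has algebraic multiplicity 2; rank(T − 1I) = 2, so geometric multiplicity = 1.
Geometric multiplicity < algebraic multiplicity, so T is not diagonalizable.

No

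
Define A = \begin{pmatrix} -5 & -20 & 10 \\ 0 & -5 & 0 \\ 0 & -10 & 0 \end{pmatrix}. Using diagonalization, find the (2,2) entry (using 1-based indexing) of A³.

Characteristic polynomial: r^3 + 10r^2 + 25r = r(r + 5)^2, so the eigenvalues are -5, -5, 0.
r=-5: eigenvector (-7, -2, -4).
r=-5: eigenvector (4, 1, 2).
r=0: eigenvector (2, 0, 1).
P = [[-7, 4, 2], [-2, 1, 0], [-4, 2, 1]], D = diag(-5, -5, 0), P⁻¹ = [[1, 0, -2], [2, 1, -4], [0, -2, 1]].
A³ = P·diag(-125, -125, 0)·P⁻¹ = [[-125, -500, 250], [0, -125, 0], [0, -250, 0]].
The requested entry is -125.

-125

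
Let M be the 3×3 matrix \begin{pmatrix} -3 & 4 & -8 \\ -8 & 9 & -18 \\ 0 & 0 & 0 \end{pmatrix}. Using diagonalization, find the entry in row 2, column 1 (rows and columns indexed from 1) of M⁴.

-1248

Characteristic polynomial: r^3 - 6r^2 + 5r = r(r - 5)(r - 1), so the eigenvalues are 0, 1, 5.
r=1: eigenvector (1, 1, 0).
r=5: eigenvector (1, 2, 0).
r=0: eigenvector (0, 2, 1).
P = [[1, 1, 0], [1, 2, 2], [0, 0, 1]], D = diag(1, 5, 0), P⁻¹ = [[2, -1, 2], [-1, 1, -2], [0, 0, 1]].
M⁴ = P·diag(1, 625, 0)·P⁻¹ = [[-623, 624, -1248], [-1248, 1249, -2498], [0, 0, 0]].
The requested entry is -1248.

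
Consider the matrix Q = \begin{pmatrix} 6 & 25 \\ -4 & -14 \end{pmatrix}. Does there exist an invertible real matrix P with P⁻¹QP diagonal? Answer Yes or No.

No

Characteristic polynomial: p(μ) = μ^2 + 8μ + 16 = (μ + 4)^2.
μ = -4 has algebraic multiplicity 2; rank(Q + 4I) = 1, so geometric multiplicity = 1.
Geometric multiplicity < algebraic multiplicity, so Q is not diagonalizable.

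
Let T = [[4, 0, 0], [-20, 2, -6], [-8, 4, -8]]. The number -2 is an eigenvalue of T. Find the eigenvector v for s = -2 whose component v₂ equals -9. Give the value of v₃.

-6

T + 2I = [[6, 0, 0], [-20, 4, -6], [-8, 4, -6]].
Solving (T + 2I)v = 0 gives the eigenspace spanned by (0, -9, -6).
With v₂ = -9, v = (0, -9, -6), so v₃ = -6.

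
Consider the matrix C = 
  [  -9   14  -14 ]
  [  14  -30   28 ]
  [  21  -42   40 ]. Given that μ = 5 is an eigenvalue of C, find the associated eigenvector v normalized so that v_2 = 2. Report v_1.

-1

C − 5I = [[-14, 14, -14], [14, -35, 28], [21, -42, 35]].
Solving (C − 5I)v = 0 gives the eigenspace spanned by (-1, 2, 3).
With v_2 = 2, v = (-1, 2, 3), so v_1 = -1.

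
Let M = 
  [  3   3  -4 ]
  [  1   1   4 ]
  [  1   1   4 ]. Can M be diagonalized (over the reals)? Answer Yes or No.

Characteristic polynomial: p(r) = r^3 - 8r^2 + 16r = r(r - 4)^2.
r = 4 has algebraic multiplicity 2; rank(M − 4I) = 2, so geometric multiplicity = 1.
Geometric multiplicity < algebraic multiplicity, so M is not diagonalizable.

No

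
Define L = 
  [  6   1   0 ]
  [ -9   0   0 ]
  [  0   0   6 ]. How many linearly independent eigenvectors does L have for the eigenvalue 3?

1

L − 3I = [[3, 1, 0], [-9, -3, 0], [0, 0, 3]].
This matrix has rank 2, so its null space has dimension 3 − 2 = 1.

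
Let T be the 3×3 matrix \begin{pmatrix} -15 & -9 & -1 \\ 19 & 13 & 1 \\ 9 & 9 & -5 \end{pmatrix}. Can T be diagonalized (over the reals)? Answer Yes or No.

Characteristic polynomial: p(r) = r^3 + 7r^2 - 14r - 120 = (r - 4)(r + 5)(r + 6).
All 3 eigenvalues are distinct, so T is diagonalizable.

Yes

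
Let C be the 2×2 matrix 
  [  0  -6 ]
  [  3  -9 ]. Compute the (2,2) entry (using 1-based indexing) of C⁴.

2511

Characteristic polynomial: t^2 + 9t + 18 = (t + 3)(t + 6), so the eigenvalues are -6, -3.
t=-6: eigenvector (1, 1).
t=-3: eigenvector (-2, -1).
P = [[1, -2], [1, -1]], D = diag(-6, -3), P⁻¹ = [[-1, 2], [-1, 1]].
C⁴ = P·diag(1296, 81)·P⁻¹ = [[-1134, 2430], [-1215, 2511]].
The requested entry is 2511.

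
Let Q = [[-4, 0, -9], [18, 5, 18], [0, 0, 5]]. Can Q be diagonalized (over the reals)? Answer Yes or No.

Characteristic polynomial: p(s) = s^3 - 6s^2 - 15s + 100 = (s - 5)^2(s + 4).
s = 5 has algebraic multiplicity 2; rank(Q − 5I) = 1, so geometric multiplicity = 2.
Every eigenvalue has geometric = algebraic multiplicity, so Q is diagonalizable.

Yes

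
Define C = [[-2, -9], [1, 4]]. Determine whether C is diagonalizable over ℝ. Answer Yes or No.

No

Characteristic polynomial: p(s) = s^2 - 2s + 1 = (s - 1)^2.
s = 1 has algebraic multiplicity 2; rank(C − 1I) = 1, so geometric multiplicity = 1.
Geometric multiplicity < algebraic multiplicity, so C is not diagonalizable.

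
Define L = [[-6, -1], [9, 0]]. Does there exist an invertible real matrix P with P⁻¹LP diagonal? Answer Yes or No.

Characteristic polynomial: p(μ) = μ^2 + 6μ + 9 = (μ + 3)^2.
μ = -3 has algebraic multiplicity 2; rank(L + 3I) = 1, so geometric multiplicity = 1.
Geometric multiplicity < algebraic multiplicity, so L is not diagonalizable.

No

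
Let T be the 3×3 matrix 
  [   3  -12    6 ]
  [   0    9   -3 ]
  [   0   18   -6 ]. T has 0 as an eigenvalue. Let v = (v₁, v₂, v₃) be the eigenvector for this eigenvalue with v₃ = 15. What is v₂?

5

T = [[3, -12, 6], [0, 9, -3], [0, 18, -6]].
Solving (T)v = 0 gives the eigenspace spanned by (-10, 5, 15).
With v₃ = 15, v = (-10, 5, 15), so v₂ = 5.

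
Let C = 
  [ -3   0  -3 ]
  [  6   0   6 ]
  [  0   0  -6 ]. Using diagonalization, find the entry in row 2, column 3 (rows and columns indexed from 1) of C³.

Characteristic polynomial: s^3 + 9s^2 + 18s = s(s + 3)(s + 6), so the eigenvalues are -6, -3, 0.
s=-6: eigenvector (1, -2, 1).
s=0: eigenvector (0, 1, 0).
s=-3: eigenvector (1, -2, 0).
P = [[1, 0, 1], [-2, 1, -2], [1, 0, 0]], D = diag(-6, 0, -3), P⁻¹ = [[0, 0, 1], [2, 1, 0], [1, 0, -1]].
C³ = P·diag(-216, 0, -27)·P⁻¹ = [[-27, 0, -189], [54, 0, 378], [0, 0, -216]].
The requested entry is 378.

378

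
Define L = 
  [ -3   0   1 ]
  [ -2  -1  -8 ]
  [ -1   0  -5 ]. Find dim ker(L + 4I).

1

L + 4I = [[1, 0, 1], [-2, 3, -8], [-1, 0, -1]].
This matrix has rank 2, so its null space has dimension 3 − 2 = 1.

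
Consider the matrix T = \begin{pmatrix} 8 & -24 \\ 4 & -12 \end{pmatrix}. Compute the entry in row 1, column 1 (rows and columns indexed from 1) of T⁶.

-8192

Characteristic polynomial: λ^2 + 4λ = λ(λ + 4), so the eigenvalues are -4, 0.
λ=-4: eigenvector (-2, -1).
λ=0: eigenvector (3, 1).
P = [[-2, 3], [-1, 1]], D = diag(-4, 0), P⁻¹ = [[1, -3], [1, -2]].
T⁶ = P·diag(4096, 0)·P⁻¹ = [[-8192, 24576], [-4096, 12288]].
The requested entry is -8192.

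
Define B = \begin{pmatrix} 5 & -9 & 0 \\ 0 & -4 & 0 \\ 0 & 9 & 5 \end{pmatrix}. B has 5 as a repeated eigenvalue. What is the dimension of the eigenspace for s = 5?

2

B − 5I = [[0, -9, 0], [0, -9, 0], [0, 9, 0]].
This matrix has rank 1, so its null space has dimension 3 − 1 = 2.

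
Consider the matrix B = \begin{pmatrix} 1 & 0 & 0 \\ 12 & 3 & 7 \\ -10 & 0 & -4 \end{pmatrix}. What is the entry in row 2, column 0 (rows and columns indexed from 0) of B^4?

Characteristic polynomial: μ^3 - 13μ + 12 = (μ - 3)(μ - 1)(μ + 4), so the eigenvalues are -4, 1, 3.
μ=1: eigenvector (1, 1, -2).
μ=-4: eigenvector (0, -1, 1).
μ=3: eigenvector (0, 1, 0).
P = [[1, 0, 0], [1, -1, 1], [-2, 1, 0]], D = diag(1, -4, 3), P⁻¹ = [[1, 0, 0], [2, 0, 1], [1, 1, 1]].
B⁴ = P·diag(1, 256, 81)·P⁻¹ = [[1, 0, 0], [-430, 81, -175], [510, 0, 256]].
The requested entry is 510.

510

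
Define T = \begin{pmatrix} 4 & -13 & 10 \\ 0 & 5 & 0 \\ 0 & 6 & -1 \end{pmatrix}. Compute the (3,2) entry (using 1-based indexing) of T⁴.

624

Characteristic polynomial: r^3 - 8r^2 + 11r + 20 = (r - 5)(r - 4)(r + 1), so the eigenvalues are -1, 4, 5.
r=-1: eigenvector (-2, 0, 1).
r=5: eigenvector (-3, 1, 1).
r=4: eigenvector (1, 0, 0).
P = [[-2, -3, 1], [0, 1, 0], [1, 1, 0]], D = diag(-1, 5, 4), P⁻¹ = [[0, -1, 1], [0, 1, 0], [1, 1, 2]].
T⁴ = P·diag(1, 625, 256)·P⁻¹ = [[256, -1617, 510], [0, 625, 0], [0, 624, 1]].
The requested entry is 624.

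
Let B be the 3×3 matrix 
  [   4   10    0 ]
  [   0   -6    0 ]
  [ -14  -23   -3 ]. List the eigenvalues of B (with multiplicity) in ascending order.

Characteristic polynomial: p(μ) = μ^3 + 5μ^2 - 18μ - 72 = (μ - 4)(μ + 3)(μ + 6).
Roots (with multiplicity): -6, -3, 4.

-6, -3, 4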